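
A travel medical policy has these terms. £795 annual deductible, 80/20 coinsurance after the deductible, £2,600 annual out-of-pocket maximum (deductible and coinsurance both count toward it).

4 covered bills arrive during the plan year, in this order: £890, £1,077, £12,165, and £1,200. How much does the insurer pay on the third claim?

#1 (£890): £795 finishes the deductible; £95 goes to coinsurance; 20% of £95 = £19. Traveler pays £814; OOP now £814. Insurer: £890 − £814 = £76.
#2 (£1,077): deductible already satisfied, so traveler's share is 20% × £1,077 = £215.40. Cost to traveler: £215.40. OOP to date £1,029.40. Plan pays £1,077 − £215.40 = £861.60.
#3 (£12,165): 20% coinsurance on £12,165 = £2,433. That would push OOP to £3,462.40, over the £2,600 cap, so traveler pays £2,600 − £1,029.40 = £1,570.60. Insurer: £12,165 − £1,570.60 = £10,594.40.

£10,594.40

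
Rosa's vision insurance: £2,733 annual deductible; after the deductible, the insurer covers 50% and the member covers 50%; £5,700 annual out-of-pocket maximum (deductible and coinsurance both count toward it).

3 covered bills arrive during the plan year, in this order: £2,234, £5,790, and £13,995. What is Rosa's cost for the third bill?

Claim 1 (£2,234): entire amount goes to the deductible. Member pays £2,234; OOP now £2,234.
Claim 2 (£5,790): £499 to deductible, leaving £5,291; 50% of £5,291 = £2,645.50. Member owes £3,144.50 (running OOP £5,378.50).
Claim 3 (£13,995): deductible met; 50% of £13,995 = £6,997.50. OOP would hit £12,376 > £5,700, so the cap limits the member to £5,700 − £5,378.50 = £321.50.

£321.50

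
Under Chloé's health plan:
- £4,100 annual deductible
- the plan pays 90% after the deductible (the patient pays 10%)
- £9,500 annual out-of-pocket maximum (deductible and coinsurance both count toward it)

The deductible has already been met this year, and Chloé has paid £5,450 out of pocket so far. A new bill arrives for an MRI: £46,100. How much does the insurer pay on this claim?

The deductible is already satisfied, so the full bill goes to coinsurance.
10% of £46,100 = £4,610 falls to the patient.
Year-to-date out-of-pocket would reach £5,450 + £4,610 = £10,060, above the £9,500 maximum, so the patient pays only £9,500 − £5,450 = £4,050.
The plan picks up £46,100 − £4,050 = £42,050.

£42,050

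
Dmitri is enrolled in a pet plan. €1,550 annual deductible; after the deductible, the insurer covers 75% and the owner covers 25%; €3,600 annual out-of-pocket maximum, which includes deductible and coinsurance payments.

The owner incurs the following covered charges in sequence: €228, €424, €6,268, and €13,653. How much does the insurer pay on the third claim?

Bill 1, €228: all of it applies to the deductible. Cost to owner: €228. OOP to date €228. Insurer: €228 − €228 = €0.
Bill 2, €424: entire amount goes to the deductible. Owner pays €424; OOP now €652. Insurer: €424 − €424 = €0.
Bill 3, €6,268: €898 to deductible, leaving €5,370; owner's 25% is €1,342.50. Owner owes €2,240.50 (running OOP €2,892.50). Plan pays €6,268 − €2,240.50 = €4,027.50.

€4,027.50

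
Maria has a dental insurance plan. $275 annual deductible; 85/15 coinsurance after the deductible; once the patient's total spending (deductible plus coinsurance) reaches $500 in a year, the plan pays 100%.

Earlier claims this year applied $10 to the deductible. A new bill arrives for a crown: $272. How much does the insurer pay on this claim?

$10 of the $275 deductible is already met, leaving $265.
After the $265 deductible portion, $272 − $265 = $7 is subject to coinsurance.
15% of $7 = $1.05 falls to the patient.
That puts the patient's cost at $265 + $1.05 = $266.05 before any cap.
Year-to-date out-of-pocket becomes $10 + $266.05 = $276.05, still under the $500 maximum, so no cap applies.
The plan picks up $272 − $266.05 = $5.95.

$5.95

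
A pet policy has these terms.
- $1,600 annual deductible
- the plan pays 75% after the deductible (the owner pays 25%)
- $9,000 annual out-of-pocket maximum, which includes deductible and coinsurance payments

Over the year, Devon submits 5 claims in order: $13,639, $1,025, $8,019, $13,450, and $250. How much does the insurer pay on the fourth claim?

$11,320.75

Claim 1 ($13,639): $1,600 finishes the deductible; $12,039 goes to coinsurance; 25% of $12,039 = $3,009.75. Owner owes $4,609.75 (running OOP $4,609.75). Plan pays $13,639 − $4,609.75 = $9,029.25.
Claim 2 ($1,025): deductible already satisfied, so owner's share is 25% × $1,025 = $256.25. Owner pays $256.25; OOP now $4,866. Insurer: $1,025 − $256.25 = $768.75.
Claim 3 ($8,019): deductible met; 25% of $8,019 = $2,004.75. Cost to owner: $2,004.75. OOP to date $6,870.75. Plan pays $8,019 − $2,004.75 = $6,014.25.
Claim 4 ($13,450): deductible met; 25% of $13,450 = $3,362.50. OOP would hit $10,233.25 > $9,000, so the cap limits the owner to $9,000 − $6,870.75 = $2,129.25. Plan pays $13,450 − $2,129.25 = $11,320.75.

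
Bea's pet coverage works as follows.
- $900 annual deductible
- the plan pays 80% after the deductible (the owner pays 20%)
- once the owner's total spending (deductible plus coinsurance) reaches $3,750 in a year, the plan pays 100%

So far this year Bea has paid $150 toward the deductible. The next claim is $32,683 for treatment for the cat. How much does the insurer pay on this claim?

$29,083

$150 of the $900 deductible is already met, leaving $750.
After the $750 deductible portion, $32,683 − $750 = $31,933 is subject to coinsurance.
Coinsurance: $31,933 × 20% = $6,386.60.
That puts the owner's cost at $750 + $6,386.60 = $7,136.60 before any cap.
That would bring total out-of-pocket to $7,286.60, past the $3,750 cap. The owner is capped at $3,750 − $150 = $3,600 on this claim.
Insurer pays the balance: $32,683 − $3,600 = $29,083.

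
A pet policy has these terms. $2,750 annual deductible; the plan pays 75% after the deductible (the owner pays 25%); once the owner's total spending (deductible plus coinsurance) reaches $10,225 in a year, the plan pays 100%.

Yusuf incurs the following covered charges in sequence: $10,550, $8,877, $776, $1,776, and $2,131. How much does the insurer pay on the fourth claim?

Claim 1 — $10,550: $2,750 to deductible, leaving $7,800; 25% of $7,800 = $1,950. Owner pays $4,700; OOP now $4,700. Insurer: $10,550 − $4,700 = $5,850.
Claim 2 — $8,877: 25% coinsurance on $8,877 = $2,219.25. Owner pays $2,219.25; OOP now $6,919.25. Plan pays $8,877 − $2,219.25 = $6,657.75.
Claim 3 — $776: deductible met; 25% of $776 = $194. Cost to owner: $194. OOP to date $7,113.25. Plan pays $776 − $194 = $582.
Claim 4 — $1,776: deductible already satisfied, so owner's share is 25% × $1,776 = $444. Owner owes $444 (running OOP $7,557.25). Insurer: $1,776 − $444 = $1,332.

$1,332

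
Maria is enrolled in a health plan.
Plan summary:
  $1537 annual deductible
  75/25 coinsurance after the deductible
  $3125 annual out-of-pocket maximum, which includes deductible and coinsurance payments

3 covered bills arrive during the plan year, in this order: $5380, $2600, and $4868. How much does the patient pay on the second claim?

$627.25

Bill 1, $5380: $1537 to deductible, leaving $3843; 25% of $3843 = $960.75. Patient pays $2497.75; OOP now $2497.75.
Bill 2, $2600: deductible met; 25% of $2600 = $650. OOP would hit $3147.75 > $3125, so the cap limits the patient to $3125 − $2497.75 = $627.25.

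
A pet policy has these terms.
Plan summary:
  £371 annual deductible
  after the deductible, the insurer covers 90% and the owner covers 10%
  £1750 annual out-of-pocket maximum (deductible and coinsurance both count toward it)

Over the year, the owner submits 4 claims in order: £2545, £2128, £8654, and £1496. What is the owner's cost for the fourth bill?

£83.40

Bill 1, £2545: deductible takes £371, £2174 remains; 10% of £2174 = £217.40. Cost to owner: £588.40. OOP to date £588.40.
Bill 2, £2128: deductible met; 10% of £2128 = £212.80. Owner owes £212.80 (running OOP £801.20).
Bill 3, £8654: deductible already satisfied, so owner's share is 10% × £8654 = £865.40. Owner pays £865.40; OOP now £1666.60.
Bill 4, £1496: 10% coinsurance on £1496 = £149.60. That would push OOP to £1816.20, over the £1750 cap, so owner pays £1750 − £1666.60 = £83.40.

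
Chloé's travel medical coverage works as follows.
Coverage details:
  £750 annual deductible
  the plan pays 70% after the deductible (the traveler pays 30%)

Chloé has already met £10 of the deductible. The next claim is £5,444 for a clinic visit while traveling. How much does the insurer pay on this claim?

Remaining deductible: £750 − £10 = £740.
The remaining £4,704 (= £5,444 − £740) moves to coinsurance.
30% of £4,704 = £1,411.20 falls to the traveler.
So the traveler owes £740 + £1,411.20 = £2,151.20.
Insurer pays the balance: £5,444 − £2,151.20 = £3,292.80.

£3,292.80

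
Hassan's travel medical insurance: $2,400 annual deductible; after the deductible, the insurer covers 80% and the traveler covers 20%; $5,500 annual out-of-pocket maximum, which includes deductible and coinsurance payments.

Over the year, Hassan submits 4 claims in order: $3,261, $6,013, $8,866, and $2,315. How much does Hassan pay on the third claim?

$1,725.20

Claim 1 — $3,261: deductible takes $2,400, $861 remains; coinsurance $861 × 20% = $172.20. Cost to traveler: $2,572.20. OOP to date $2,572.20.
Claim 2 — $6,013: deductible met; 20% of $6,013 = $1,202.60. Traveler owes $1,202.60 (running OOP $3,774.80).
Claim 3 — $8,866: deductible already satisfied, so traveler's share is 20% × $8,866 = $1,773.20. That would push OOP to $5,548, over the $5,500 cap, so traveler pays $5,500 − $3,774.80 = $1,725.20.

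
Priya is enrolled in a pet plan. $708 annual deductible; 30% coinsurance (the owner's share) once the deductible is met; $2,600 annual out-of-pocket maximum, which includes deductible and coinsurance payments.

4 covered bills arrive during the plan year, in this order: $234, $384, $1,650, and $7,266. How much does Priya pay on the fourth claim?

$1,424

Claim 1 ($234): entire amount goes to the deductible. Owner owes $234 (running OOP $234).
Claim 2 ($384): entire amount goes to the deductible. Cost to owner: $384. OOP to date $618.
Claim 3 ($1,650): deductible takes $90, $1,560 remains; coinsurance $1,560 × 30% = $468. Owner owes $558 (running OOP $1,176).
Claim 4 ($7,266): deductible already satisfied, so owner's share is 30% × $7,266 = $2,179.80. Adding that to $1,176 gives $3,355.80, past the $2,600 cap; owner pays only $2,600 − $1,176 = $1,424.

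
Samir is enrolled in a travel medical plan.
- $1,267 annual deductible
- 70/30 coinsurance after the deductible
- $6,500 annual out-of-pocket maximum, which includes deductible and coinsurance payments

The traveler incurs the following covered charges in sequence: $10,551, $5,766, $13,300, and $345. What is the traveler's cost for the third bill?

$718

Claim 1 — $10,551: $1,267 finishes the deductible; $9,284 goes to coinsurance; 30% of $9,284 = $2,785.20. Cost to traveler: $4,052.20. OOP to date $4,052.20.
Claim 2 — $5,766: deductible met; 30% of $5,766 = $1,729.80. Traveler owes $1,729.80 (running OOP $5,782).
Claim 3 — $13,300: 30% coinsurance on $13,300 = $3,990. OOP would hit $9,772 > $6,500, so the cap limits the traveler to $6,500 − $5,782 = $718.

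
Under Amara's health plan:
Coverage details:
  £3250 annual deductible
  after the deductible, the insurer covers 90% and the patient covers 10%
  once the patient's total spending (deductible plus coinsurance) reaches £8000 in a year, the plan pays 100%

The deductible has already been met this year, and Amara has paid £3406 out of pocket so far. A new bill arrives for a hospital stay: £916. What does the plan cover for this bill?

£824.40

With the deductible met, the entire £916 is subject to coinsurance.
Patient's 10% share of £916 is £91.60.
Cumulative spending £3406 + £91.60 = £3497.60 stays under the £8000 maximum.
The plan picks up £916 − £91.60 = £824.40.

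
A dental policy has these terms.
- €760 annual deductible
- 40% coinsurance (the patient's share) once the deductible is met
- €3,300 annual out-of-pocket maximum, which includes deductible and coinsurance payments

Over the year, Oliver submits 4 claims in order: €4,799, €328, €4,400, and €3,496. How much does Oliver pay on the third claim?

#1 (€4,799): €760 to deductible, leaving €4,039; patient's 40% is €1,615.60. Patient owes €2,375.60 (running OOP €2,375.60).
#2 (€328): deductible already satisfied, so patient's share is 40% × €328 = €131.20. Patient pays €131.20; OOP now €2,506.80.
#3 (€4,400): 40% coinsurance on €4,400 = €1,760. That would push OOP to €4,266.80, over the €3,300 cap, so patient pays €3,300 − €2,506.80 = €793.20.

€793.20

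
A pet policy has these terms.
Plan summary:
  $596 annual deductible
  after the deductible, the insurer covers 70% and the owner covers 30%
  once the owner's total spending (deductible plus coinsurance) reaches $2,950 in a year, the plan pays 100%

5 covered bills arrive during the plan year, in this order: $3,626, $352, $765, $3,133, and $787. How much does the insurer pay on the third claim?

$535.50

Claim 1 — $3,626: $596 to deductible, leaving $3,030; owner's 30% is $909. Owner owes $1,505 (running OOP $1,505). Insurer: $3,626 − $1,505 = $2,121.
Claim 2 — $352: deductible already satisfied, so owner's share is 30% × $352 = $105.60. Owner owes $105.60 (running OOP $1,610.60). Insurer: $352 − $105.60 = $246.40.
Claim 3 — $765: deductible met; 30% of $765 = $229.50. Owner pays $229.50; OOP now $1,840.10. Plan pays $765 − $229.50 = $535.50.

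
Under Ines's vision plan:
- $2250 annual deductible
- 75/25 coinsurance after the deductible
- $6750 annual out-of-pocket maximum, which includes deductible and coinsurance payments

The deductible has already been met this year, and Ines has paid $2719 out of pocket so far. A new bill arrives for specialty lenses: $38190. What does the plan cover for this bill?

With the deductible met, the entire $38190 is subject to coinsurance.
Coinsurance: $38190 × 25% = $9547.50.
That would bring total out-of-pocket to $12266.50, past the $6750 cap. The member is capped at $6750 − $2719 = $4031 on this claim.
The plan picks up $38190 − $4031 = $34159.

$34159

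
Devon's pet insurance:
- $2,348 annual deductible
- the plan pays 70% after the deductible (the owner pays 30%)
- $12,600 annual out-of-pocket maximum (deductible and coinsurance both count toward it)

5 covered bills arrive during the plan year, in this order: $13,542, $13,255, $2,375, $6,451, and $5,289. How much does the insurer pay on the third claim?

$1,662.50

Bill 1, $13,542: $2,348 to deductible, leaving $11,194; owner's 30% is $3,358.20. Owner owes $5,706.20 (running OOP $5,706.20). Plan pays $13,542 − $5,706.20 = $7,835.80.
Bill 2, $13,255: deductible met; 30% of $13,255 = $3,976.50. Owner owes $3,976.50 (running OOP $9,682.70). Insurer: $13,255 − $3,976.50 = $9,278.50.
Bill 3, $2,375: deductible already satisfied, so owner's share is 30% × $2,375 = $712.50. Owner owes $712.50 (running OOP $10,395.20). Plan pays $2,375 − $712.50 = $1,662.50.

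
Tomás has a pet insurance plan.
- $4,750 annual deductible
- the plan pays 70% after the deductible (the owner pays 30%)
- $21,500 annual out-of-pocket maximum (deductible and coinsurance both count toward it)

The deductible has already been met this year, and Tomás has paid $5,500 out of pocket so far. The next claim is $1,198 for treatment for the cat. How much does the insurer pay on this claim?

$838.60

The deductible is already satisfied, so the full bill goes to coinsurance.
Coinsurance: $1,198 × 30% = $359.40.
Year-to-date out-of-pocket becomes $5,500 + $359.40 = $5,859.40, still under the $21,500 maximum, so no cap applies.
Insurer pays the balance: $1,198 − $359.40 = $838.60.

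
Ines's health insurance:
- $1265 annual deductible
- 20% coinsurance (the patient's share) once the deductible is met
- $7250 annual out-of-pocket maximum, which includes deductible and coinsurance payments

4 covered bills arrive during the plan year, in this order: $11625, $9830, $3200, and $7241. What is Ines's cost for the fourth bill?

$1307

Bill 1, $11625: $1265 to deductible, leaving $10360; coinsurance $10360 × 20% = $2072. Patient pays $3337; OOP now $3337.
Bill 2, $9830: deductible already satisfied, so patient's share is 20% × $9830 = $1966. Patient pays $1966; OOP now $5303.
Bill 3, $3200: 20% coinsurance on $3200 = $640. Patient owes $640 (running OOP $5943).
Bill 4, $7241: deductible met; 20% of $7241 = $1448.20. Adding that to $5943 gives $7391.20, past the $7250 cap; patient pays only $7250 − $5943 = $1307.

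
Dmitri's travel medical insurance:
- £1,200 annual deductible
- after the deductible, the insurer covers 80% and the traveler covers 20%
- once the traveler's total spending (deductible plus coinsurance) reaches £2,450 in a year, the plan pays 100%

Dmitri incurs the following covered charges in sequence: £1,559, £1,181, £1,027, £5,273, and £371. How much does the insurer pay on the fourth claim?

£4,536.40

Bill 1, £1,559: £1,200 finishes the deductible; £359 goes to coinsurance; traveler's 20% is £71.80. Traveler owes £1,271.80 (running OOP £1,271.80). Plan pays £1,559 − £1,271.80 = £287.20.
Bill 2, £1,181: deductible met; 20% of £1,181 = £236.20. Traveler owes £236.20 (running OOP £1,508). Insurer: £1,181 − £236.20 = £944.80.
Bill 3, £1,027: deductible already satisfied, so traveler's share is 20% × £1,027 = £205.40. Cost to traveler: £205.40. OOP to date £1,713.40. Insurer: £1,027 − £205.40 = £821.60.
Bill 4, £5,273: deductible met; 20% of £5,273 = £1,054.60. OOP would hit £2,768 > £2,450, so the cap limits the traveler to £2,450 − £1,713.40 = £736.60. Insurer: £5,273 − £736.60 = £4,536.40.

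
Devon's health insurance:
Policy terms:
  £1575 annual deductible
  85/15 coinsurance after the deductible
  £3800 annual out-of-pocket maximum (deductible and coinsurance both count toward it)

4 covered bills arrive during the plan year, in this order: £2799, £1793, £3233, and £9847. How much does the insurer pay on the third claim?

£2748.05

Claim 1 (£2799): £1575 finishes the deductible; £1224 goes to coinsurance; patient's 15% is £183.60. Patient pays £1758.60; OOP now £1758.60. Plan pays £2799 − £1758.60 = £1040.40.
Claim 2 (£1793): 15% coinsurance on £1793 = £268.95. Cost to patient: £268.95. OOP to date £2027.55. Plan pays £1793 − £268.95 = £1524.05.
Claim 3 (£3233): deductible already satisfied, so patient's share is 15% × £3233 = £484.95. Patient pays £484.95; OOP now £2512.50. Plan pays £3233 − £484.95 = £2748.05.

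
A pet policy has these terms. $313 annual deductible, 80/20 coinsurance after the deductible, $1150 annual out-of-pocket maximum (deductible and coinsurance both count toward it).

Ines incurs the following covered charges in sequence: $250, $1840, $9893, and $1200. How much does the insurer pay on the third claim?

$9411.40

Claim 1 — $250: entire amount goes to the deductible. Owner owes $250 (running OOP $250). Insurer: $250 − $250 = $0.
Claim 2 — $1840: $63 to deductible, leaving $1777; owner's 20% is $355.40. Cost to owner: $418.40. OOP to date $668.40. Insurer: $1840 − $418.40 = $1421.60.
Claim 3 — $9893: 20% coinsurance on $9893 = $1978.60. Adding that to $668.40 gives $2647, past the $1150 cap; owner pays only $1150 − $668.40 = $481.60. Insurer: $9893 − $481.60 = $9411.40.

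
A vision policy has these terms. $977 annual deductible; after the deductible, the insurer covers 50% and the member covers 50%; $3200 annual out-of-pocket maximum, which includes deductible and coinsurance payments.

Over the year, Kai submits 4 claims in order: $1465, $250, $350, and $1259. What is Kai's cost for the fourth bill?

Claim 1 ($1465): $977 to deductible, leaving $488; member's 50% is $244. Member pays $1221; OOP now $1221.
Claim 2 ($250): deductible met; 50% of $250 = $125. Cost to member: $125. OOP to date $1346.
Claim 3 ($350): deductible met; 50% of $350 = $175. Member pays $175; OOP now $1521.
Claim 4 ($1259): deductible met; 50% of $1259 = $629.50. Cost to member: $629.50. OOP to date $2150.50.

$629.50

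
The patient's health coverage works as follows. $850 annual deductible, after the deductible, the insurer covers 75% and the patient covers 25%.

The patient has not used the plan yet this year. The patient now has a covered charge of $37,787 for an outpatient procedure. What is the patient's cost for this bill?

Deductible not yet touched, so the first $850 of the bill goes to the deductible.
After the $850 deductible portion, $37,787 − $850 = $36,937 is subject to coinsurance.
Patient's 25% share of $36,937 is $9,234.25.
Patient responsibility: $850 + $9,234.25 = $10,084.25.

$10,084.25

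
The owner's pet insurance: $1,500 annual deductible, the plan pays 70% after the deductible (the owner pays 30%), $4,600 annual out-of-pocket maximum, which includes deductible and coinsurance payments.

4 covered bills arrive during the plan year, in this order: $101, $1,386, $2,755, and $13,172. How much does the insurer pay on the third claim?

$1,919.40

#1 ($101): entire amount goes to the deductible. Cost to owner: $101. OOP to date $101. Insurer: $101 − $101 = $0.
#2 ($1,386): all of it applies to the deductible. Cost to owner: $1,386. OOP to date $1,487. Insurer: $1,386 − $1,386 = $0.
#3 ($2,755): deductible takes $13, $2,742 remains; coinsurance $2,742 × 30% = $822.60. Owner owes $835.60 (running OOP $2,322.60). Insurer: $2,755 − $835.60 = $1,919.40.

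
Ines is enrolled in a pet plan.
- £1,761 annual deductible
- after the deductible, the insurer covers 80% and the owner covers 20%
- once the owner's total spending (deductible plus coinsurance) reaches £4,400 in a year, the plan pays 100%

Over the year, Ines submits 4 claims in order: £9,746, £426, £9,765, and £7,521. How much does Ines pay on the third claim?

£956.80

Claim 1 — £9,746: £1,761 to deductible, leaving £7,985; coinsurance £7,985 × 20% = £1,597. Cost to owner: £3,358. OOP to date £3,358.
Claim 2 — £426: deductible met; 20% of £426 = £85.20. Owner pays £85.20; OOP now £3,443.20.
Claim 3 — £9,765: 20% coinsurance on £9,765 = £1,953. OOP would hit £5,396.20 > £4,400, so the cap limits the owner to £4,400 − £3,443.20 = £956.80.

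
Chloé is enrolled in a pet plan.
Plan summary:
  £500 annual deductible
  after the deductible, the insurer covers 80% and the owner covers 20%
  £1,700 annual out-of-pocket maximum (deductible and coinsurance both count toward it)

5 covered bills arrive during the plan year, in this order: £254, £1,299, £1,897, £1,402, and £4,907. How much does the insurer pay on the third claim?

£1,517.60

#1 (£254): all of it applies to the deductible. Owner pays £254; OOP now £254. Insurer: £254 − £254 = £0.
#2 (£1,299): £246 to deductible, leaving £1,053; coinsurance £1,053 × 20% = £210.60. Owner owes £456.60 (running OOP £710.60). Insurer: £1,299 − £456.60 = £842.40.
#3 (£1,897): deductible already satisfied, so owner's share is 20% × £1,897 = £379.40. Cost to owner: £379.40. OOP to date £1,090. Insurer: £1,897 − £379.40 = £1,517.60.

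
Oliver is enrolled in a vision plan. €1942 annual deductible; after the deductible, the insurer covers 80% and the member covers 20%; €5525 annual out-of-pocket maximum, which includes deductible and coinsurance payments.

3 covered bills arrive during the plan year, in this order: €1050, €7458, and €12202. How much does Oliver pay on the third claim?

#1 (€1050): all of it applies to the deductible. Member owes €1050 (running OOP €1050).
#2 (€7458): €892 to deductible, leaving €6566; coinsurance €6566 × 20% = €1313.20. Cost to member: €2205.20. OOP to date €3255.20.
#3 (€12202): 20% coinsurance on €12202 = €2440.40. Adding that to €3255.20 gives €5695.60, past the €5525 cap; member pays only €5525 − €3255.20 = €2269.80.

€2269.80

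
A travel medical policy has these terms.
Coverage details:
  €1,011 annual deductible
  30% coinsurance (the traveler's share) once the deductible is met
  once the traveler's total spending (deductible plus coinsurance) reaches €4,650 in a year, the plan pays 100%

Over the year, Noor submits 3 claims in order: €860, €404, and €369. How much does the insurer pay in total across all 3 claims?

Bill 1, €860: fully absorbed by the deductible. Traveler owes €860 (running OOP €860). Plan pays €860 − €860 = €0.
Bill 2, €404: €151 finishes the deductible; €253 goes to coinsurance; traveler's 30% is €75.90. Cost to traveler: €226.90. OOP to date €1,086.90. Plan pays €404 − €226.90 = €177.10.
Bill 3, €369: 30% coinsurance on €369 = €110.70. Traveler owes €110.70 (running OOP €1,197.60). Plan pays €369 − €110.70 = €258.30.
Insurer total = bills − traveler's total = €1,633 − €1,197.60 = €435.40.

€435.40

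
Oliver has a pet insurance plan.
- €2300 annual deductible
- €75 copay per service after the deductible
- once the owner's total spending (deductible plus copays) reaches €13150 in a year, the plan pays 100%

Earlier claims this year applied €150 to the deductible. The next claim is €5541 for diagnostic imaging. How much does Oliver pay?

€2225

Remaining deductible: €2300 − €150 = €2150.
After the €2150 deductible portion, €5541 − €2150 = €3391 is subject to the copay.
Copay on this service: €75.
So the owner owes €2150 + €75 = €2225 before any cap.
Year-to-date out-of-pocket becomes €150 + €2225 = €2375, still under the €13150 maximum, so no cap applies.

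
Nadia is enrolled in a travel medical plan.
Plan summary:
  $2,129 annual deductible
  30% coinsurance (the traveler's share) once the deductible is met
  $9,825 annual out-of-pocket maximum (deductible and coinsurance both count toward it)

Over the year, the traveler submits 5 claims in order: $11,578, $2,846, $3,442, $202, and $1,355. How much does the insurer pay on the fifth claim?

$948.50

Claim 1 ($11,578): deductible takes $2,129, $9,449 remains; coinsurance $9,449 × 30% = $2,834.70. Traveler owes $4,963.70 (running OOP $4,963.70). Plan pays $11,578 − $4,963.70 = $6,614.30.
Claim 2 ($2,846): 30% coinsurance on $2,846 = $853.80. Cost to traveler: $853.80. OOP to date $5,817.50. Insurer: $2,846 − $853.80 = $1,992.20.
Claim 3 ($3,442): deductible met; 30% of $3,442 = $1,032.60. Traveler owes $1,032.60 (running OOP $6,850.10). Plan pays $3,442 − $1,032.60 = $2,409.40.
Claim 4 ($202): 30% coinsurance on $202 = $60.60. Traveler pays $60.60; OOP now $6,910.70. Insurer: $202 − $60.60 = $141.40.
Claim 5 ($1,355): 30% coinsurance on $1,355 = $406.50. Cost to traveler: $406.50. OOP to date $7,317.20. Insurer: $1,355 − $406.50 = $948.50.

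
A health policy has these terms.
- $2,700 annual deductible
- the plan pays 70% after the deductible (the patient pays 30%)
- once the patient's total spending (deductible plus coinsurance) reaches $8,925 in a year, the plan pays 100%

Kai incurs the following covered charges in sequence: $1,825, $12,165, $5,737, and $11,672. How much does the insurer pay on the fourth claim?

Claim 1 — $1,825: fully absorbed by the deductible. Cost to patient: $1,825. OOP to date $1,825. Plan pays $1,825 − $1,825 = $0.
Claim 2 — $12,165: deductible takes $875, $11,290 remains; coinsurance $11,290 × 30% = $3,387. Patient owes $4,262 (running OOP $6,087). Insurer: $12,165 − $4,262 = $7,903.
Claim 3 — $5,737: deductible already satisfied, so patient's share is 30% × $5,737 = $1,721.10. Cost to patient: $1,721.10. OOP to date $7,808.10. Insurer: $5,737 − $1,721.10 = $4,015.90.
Claim 4 — $11,672: deductible met; 30% of $11,672 = $3,501.60. That would push OOP to $11,309.70, over the $8,925 cap, so patient pays $8,925 − $7,808.10 = $1,116.90. Insurer: $11,672 − $1,116.90 = $10,555.10.

$10,555.10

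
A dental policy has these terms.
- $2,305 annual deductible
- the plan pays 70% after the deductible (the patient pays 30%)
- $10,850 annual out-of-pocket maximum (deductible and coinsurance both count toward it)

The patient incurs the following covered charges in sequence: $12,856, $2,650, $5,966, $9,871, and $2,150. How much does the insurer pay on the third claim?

$4,176.20

Bill 1, $12,856: $2,305 finishes the deductible; $10,551 goes to coinsurance; 30% of $10,551 = $3,165.30. Patient owes $5,470.30 (running OOP $5,470.30). Plan pays $12,856 − $5,470.30 = $7,385.70.
Bill 2, $2,650: deductible met; 30% of $2,650 = $795. Patient pays $795; OOP now $6,265.30. Insurer: $2,650 − $795 = $1,855.
Bill 3, $5,966: deductible already satisfied, so patient's share is 30% × $5,966 = $1,789.80. Patient owes $1,789.80 (running OOP $8,055.10). Insurer: $5,966 − $1,789.80 = $4,176.20.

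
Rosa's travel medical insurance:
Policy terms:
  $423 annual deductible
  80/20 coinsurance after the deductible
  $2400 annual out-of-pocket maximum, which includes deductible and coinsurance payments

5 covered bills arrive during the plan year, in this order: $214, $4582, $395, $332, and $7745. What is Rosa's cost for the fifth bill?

$957

Bill 1, $214: entire amount goes to the deductible. Cost to traveler: $214. OOP to date $214.
Bill 2, $4582: $209 finishes the deductible; $4373 goes to coinsurance; coinsurance $4373 × 20% = $874.60. Cost to traveler: $1083.60. OOP to date $1297.60.
Bill 3, $395: 20% coinsurance on $395 = $79. Cost to traveler: $79. OOP to date $1376.60.
Bill 4, $332: deductible already satisfied, so traveler's share is 20% × $332 = $66.40. Traveler pays $66.40; OOP now $1443.
Bill 5, $7745: deductible met; 20% of $7745 = $1549. That would push OOP to $2992, over the $2400 cap, so traveler pays $2400 − $1443 = $957.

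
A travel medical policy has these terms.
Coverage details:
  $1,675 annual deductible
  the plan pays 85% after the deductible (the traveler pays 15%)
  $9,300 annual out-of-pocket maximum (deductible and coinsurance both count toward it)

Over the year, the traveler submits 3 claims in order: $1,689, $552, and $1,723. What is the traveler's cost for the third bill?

Claim 1 — $1,689: $1,675 to deductible, leaving $14; coinsurance $14 × 15% = $2.10. Traveler owes $1,677.10 (running OOP $1,677.10).
Claim 2 — $552: 15% coinsurance on $552 = $82.80. Traveler pays $82.80; OOP now $1,759.90.
Claim 3 — $1,723: 15% coinsurance on $1,723 = $258.45. Traveler owes $258.45 (running OOP $2,018.35).

$258.45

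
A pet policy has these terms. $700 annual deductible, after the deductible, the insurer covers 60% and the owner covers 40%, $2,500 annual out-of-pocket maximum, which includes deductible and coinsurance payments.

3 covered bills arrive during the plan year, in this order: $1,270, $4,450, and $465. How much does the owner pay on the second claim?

Bill 1, $1,270: $700 to deductible, leaving $570; coinsurance $570 × 40% = $228. Cost to owner: $928. OOP to date $928.
Bill 2, $4,450: deductible met; 40% of $4,450 = $1,780. Adding that to $928 gives $2,708, past the $2,500 cap; owner pays only $2,500 − $928 = $1,572.

$1,572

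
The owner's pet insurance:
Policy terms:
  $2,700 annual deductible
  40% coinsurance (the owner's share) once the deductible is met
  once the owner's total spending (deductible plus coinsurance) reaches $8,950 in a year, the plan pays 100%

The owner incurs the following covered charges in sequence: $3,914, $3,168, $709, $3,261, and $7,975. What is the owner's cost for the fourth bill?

Claim 1 — $3,914: $2,700 to deductible, leaving $1,214; owner's 40% is $485.60. Cost to owner: $3,185.60. OOP to date $3,185.60.
Claim 2 — $3,168: deductible already satisfied, so owner's share is 40% × $3,168 = $1,267.20. Cost to owner: $1,267.20. OOP to date $4,452.80.
Claim 3 — $709: deductible already satisfied, so owner's share is 40% × $709 = $283.60. Owner pays $283.60; OOP now $4,736.40.
Claim 4 — $3,261: deductible met; 40% of $3,261 = $1,304.40. Cost to owner: $1,304.40. OOP to date $6,040.80.

$1,304.40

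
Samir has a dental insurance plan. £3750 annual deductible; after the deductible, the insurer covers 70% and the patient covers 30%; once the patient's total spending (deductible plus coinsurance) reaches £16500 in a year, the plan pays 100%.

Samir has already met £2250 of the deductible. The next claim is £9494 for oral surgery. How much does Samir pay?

Remaining deductible: £3750 − £2250 = £1500.
The remaining £7994 (= £9494 − £1500) moves to coinsurance.
Patient's 30% share of £7994 is £2398.20.
That puts the patient's cost at £1500 + £2398.20 = £3898.20 before any cap.
Year-to-date out-of-pocket becomes £2250 + £3898.20 = £6148.20, still under the £16500 maximum, so no cap applies.

£3898.20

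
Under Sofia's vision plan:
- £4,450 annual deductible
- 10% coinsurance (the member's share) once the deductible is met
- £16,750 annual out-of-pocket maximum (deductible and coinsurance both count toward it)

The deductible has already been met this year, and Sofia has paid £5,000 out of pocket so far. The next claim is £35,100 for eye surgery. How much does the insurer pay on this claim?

£31,590

The deductible is already satisfied, so the full bill goes to coinsurance.
Member's 10% share of £35,100 is £3,510.
Total out-of-pocket so far would be £5,000 + £3,510 = £8,510, below the £16,750 cap — no reduction.
The insurer covers the remainder: £35,100 − £3,510 = £31,590.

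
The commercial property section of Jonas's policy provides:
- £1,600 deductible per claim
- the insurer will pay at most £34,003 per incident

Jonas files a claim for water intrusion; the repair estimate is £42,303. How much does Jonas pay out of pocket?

Less the £1,600 deductible: £42,303 − £1,600 = £40,703.
£40,703 exceeds the £34,003 limit, so the insurer pays the limit: £34,003.
Business's share is the uncovered remainder: £42,303 − £34,003 = £8,300.

£8,300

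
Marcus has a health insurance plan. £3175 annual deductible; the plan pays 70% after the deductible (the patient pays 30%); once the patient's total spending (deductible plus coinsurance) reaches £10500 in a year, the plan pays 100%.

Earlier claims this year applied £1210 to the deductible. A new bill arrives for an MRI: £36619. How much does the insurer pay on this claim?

Deductible still to meet: £3175 − £1210 = £1965.
That leaves £36619 − £1965 = £34654 for coinsurance.
Patient's 30% share of £34654 is £10396.20.
So the patient owes £1965 + £10396.20 = £12361.20 before any cap.
That would bring total out-of-pocket to £13571.20, past the £10500 cap. The patient is capped at £10500 − £1210 = £9290 on this claim.
The plan picks up £36619 − £9290 = £27329.

£27329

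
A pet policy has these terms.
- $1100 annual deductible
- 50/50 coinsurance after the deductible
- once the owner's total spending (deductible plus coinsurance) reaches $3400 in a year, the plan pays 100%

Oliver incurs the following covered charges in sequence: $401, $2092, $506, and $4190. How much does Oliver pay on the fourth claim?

$1350.50

Bill 1, $401: all of it applies to the deductible. Owner owes $401 (running OOP $401).
Bill 2, $2092: $699 finishes the deductible; $1393 goes to coinsurance; coinsurance $1393 × 50% = $696.50. Owner owes $1395.50 (running OOP $1796.50).
Bill 3, $506: deductible already satisfied, so owner's share is 50% × $506 = $253. Owner pays $253; OOP now $2049.50.
Bill 4, $4190: deductible met; 50% of $4190 = $2095. Adding that to $2049.50 gives $4144.50, past the $3400 cap; owner pays only $3400 − $2049.50 = $1350.50.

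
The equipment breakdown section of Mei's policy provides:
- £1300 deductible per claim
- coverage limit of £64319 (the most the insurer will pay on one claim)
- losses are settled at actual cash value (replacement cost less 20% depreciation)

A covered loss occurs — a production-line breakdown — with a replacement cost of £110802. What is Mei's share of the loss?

Actual cash value after 20% depreciation: £110802 × 80% = £88641.60.
After the deductible, £88641.60 − £1300 = £87341.60 remains.
£87341.60 exceeds the £64319 limit, so the insurer pays the limit: £64319.
The business owner bears the rest of the original loss: £110802 − £64319 = £46483.

£46483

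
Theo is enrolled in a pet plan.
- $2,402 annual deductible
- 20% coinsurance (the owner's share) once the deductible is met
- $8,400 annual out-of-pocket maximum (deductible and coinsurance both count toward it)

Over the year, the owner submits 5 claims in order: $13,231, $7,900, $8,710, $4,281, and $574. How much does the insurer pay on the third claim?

$6,968

Claim 1 ($13,231): $2,402 to deductible, leaving $10,829; coinsurance $10,829 × 20% = $2,165.80. Owner pays $4,567.80; OOP now $4,567.80. Insurer: $13,231 − $4,567.80 = $8,663.20.
Claim 2 ($7,900): deductible met; 20% of $7,900 = $1,580. Owner pays $1,580; OOP now $6,147.80. Insurer: $7,900 − $1,580 = $6,320.
Claim 3 ($8,710): deductible already satisfied, so owner's share is 20% × $8,710 = $1,742. Cost to owner: $1,742. OOP to date $7,889.80. Plan pays $8,710 − $1,742 = $6,968.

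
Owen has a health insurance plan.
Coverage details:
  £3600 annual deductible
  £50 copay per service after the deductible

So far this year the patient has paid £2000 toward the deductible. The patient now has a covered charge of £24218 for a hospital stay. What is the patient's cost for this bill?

£1650

£2000 of the £3600 deductible is already met, leaving £1600.
After the £1600 deductible portion, £24218 − £1600 = £22618 is subject to the copay.
Copay on this service: £50.
So the patient owes £1600 + £50 = £1650.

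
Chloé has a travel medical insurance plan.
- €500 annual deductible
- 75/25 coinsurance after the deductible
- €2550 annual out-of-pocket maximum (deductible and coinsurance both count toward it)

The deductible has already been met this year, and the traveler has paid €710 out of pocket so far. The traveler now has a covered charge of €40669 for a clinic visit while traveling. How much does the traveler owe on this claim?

The deductible is already satisfied, so the full bill goes to coinsurance.
Coinsurance: €40669 × 25% = €10167.25.
Year-to-date out-of-pocket would reach €710 + €10167.25 = €10877.25, above the €2550 maximum, so the traveler pays only €2550 − €710 = €1840.

€1840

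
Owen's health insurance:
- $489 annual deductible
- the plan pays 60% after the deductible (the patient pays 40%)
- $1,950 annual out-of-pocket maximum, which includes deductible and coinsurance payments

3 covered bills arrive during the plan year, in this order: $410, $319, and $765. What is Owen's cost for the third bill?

#1 ($410): all of it applies to the deductible. Patient pays $410; OOP now $410.
#2 ($319): deductible takes $79, $240 remains; patient's 40% is $96. Patient owes $175 (running OOP $585).
#3 ($765): 40% coinsurance on $765 = $306. Cost to patient: $306. OOP to date $891.

$306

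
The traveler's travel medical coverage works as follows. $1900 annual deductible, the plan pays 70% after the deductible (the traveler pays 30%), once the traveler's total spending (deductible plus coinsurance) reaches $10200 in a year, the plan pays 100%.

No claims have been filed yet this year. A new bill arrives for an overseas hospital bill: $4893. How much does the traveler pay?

$2797.90

The full $1900 deductible is still open; $1900 of this bill applies to it.
After the $1900 deductible portion, $4893 − $1900 = $2993 is subject to coinsurance.
30% of $2993 = $897.90 falls to the traveler.
That puts the traveler's cost at $1900 + $897.90 = $2797.90 before any cap.
Cumulative spending $0 + $2797.90 = $2797.90 stays under the $10200 maximum.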